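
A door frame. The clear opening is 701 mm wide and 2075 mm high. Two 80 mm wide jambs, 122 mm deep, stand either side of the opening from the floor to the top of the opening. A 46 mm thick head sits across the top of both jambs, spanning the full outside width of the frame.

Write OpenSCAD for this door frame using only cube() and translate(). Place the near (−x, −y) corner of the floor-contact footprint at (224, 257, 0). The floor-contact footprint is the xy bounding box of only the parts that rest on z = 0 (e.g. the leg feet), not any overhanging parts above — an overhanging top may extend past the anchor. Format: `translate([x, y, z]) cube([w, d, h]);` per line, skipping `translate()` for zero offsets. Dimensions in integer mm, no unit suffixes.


translate([224, 257, 0]) cube([80, 122, 2075]);
translate([1005, 257, 0]) cube([80, 122, 2075]);
translate([224, 257, 2075]) cube([861, 122, 46]);


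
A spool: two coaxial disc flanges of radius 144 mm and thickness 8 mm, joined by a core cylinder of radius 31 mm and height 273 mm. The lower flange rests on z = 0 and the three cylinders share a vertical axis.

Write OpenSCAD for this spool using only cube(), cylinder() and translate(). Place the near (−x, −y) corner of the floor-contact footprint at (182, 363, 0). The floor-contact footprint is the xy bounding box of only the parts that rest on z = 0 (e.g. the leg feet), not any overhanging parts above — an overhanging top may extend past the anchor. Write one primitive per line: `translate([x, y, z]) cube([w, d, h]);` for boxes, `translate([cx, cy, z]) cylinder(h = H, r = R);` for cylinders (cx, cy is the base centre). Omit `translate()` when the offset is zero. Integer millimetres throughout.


translate([326, 507, 0]) cylinder(h = 8, r = 144);
translate([326, 507, 8]) cylinder(h = 273, r = 31);
translate([326, 507, 281]) cylinder(h = 8, r = 144);


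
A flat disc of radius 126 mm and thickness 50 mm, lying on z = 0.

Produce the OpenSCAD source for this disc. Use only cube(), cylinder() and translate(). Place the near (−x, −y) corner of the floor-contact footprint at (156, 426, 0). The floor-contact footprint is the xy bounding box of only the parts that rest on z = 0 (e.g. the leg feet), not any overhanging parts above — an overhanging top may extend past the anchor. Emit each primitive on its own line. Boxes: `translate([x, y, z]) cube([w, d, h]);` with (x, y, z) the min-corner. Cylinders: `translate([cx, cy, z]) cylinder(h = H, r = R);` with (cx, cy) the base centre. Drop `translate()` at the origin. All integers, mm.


translate([282, 552, 0]) cylinder(h = 50, r = 126);


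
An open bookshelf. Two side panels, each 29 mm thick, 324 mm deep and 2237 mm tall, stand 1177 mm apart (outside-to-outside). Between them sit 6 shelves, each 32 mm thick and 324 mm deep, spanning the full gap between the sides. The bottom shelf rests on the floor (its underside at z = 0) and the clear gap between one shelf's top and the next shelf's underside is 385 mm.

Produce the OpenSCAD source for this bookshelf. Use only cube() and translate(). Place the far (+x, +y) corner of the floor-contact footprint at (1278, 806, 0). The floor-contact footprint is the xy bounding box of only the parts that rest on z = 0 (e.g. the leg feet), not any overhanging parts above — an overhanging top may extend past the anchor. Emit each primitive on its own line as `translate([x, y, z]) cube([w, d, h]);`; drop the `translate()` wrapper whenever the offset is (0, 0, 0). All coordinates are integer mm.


translate([101, 482, 0]) cube([29, 324, 2237]);
translate([1249, 482, 0]) cube([29, 324, 2237]);
translate([130, 482, 0]) cube([1119, 324, 32]);
translate([130, 482, 417]) cube([1119, 324, 32]);
translate([130, 482, 834]) cube([1119, 324, 32]);
translate([130, 482, 1251]) cube([1119, 324, 32]);
translate([130, 482, 1668]) cube([1119, 324, 32]);
translate([130, 482, 2085]) cube([1119, 324, 32]);


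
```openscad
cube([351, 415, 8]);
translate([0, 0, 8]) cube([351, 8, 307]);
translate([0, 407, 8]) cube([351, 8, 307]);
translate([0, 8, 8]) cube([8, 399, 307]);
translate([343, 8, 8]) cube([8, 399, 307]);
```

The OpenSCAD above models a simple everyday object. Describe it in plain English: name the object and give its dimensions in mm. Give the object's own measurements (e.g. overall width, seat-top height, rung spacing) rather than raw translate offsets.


An open-topped rectangular box: outside dimensions 351×415×315 mm, with a uniform wall and base thickness of 8 mm. The base is a full 351×415 slab on the floor; four walls sit on top of the base. The front and back walls (the −y and +y sides) span the full width; the two side walls fit between them.


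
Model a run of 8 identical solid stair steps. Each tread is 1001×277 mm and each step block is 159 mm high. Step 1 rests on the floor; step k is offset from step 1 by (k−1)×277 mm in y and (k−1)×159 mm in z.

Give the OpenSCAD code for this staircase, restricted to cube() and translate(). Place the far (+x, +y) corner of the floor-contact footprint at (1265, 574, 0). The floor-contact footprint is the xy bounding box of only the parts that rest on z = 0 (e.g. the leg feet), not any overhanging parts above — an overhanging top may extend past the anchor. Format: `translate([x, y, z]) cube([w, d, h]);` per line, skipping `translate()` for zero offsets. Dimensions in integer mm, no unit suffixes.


translate([264, 297, 0]) cube([1001, 277, 159]);
translate([264, 574, 159]) cube([1001, 277, 159]);
translate([264, 851, 318]) cube([1001, 277, 159]);
translate([264, 1128, 477]) cube([1001, 277, 159]);
translate([264, 1405, 636]) cube([1001, 277, 159]);
translate([264, 1682, 795]) cube([1001, 277, 159]);
translate([264, 1959, 954]) cube([1001, 277, 159]);
translate([264, 2236, 1113]) cube([1001, 277, 159]);


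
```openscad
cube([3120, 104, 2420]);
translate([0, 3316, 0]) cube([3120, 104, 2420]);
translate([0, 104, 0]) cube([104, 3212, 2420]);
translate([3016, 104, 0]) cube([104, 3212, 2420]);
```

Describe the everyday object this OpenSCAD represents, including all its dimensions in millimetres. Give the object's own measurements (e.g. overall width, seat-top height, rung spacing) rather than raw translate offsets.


The wall frame of a small rectangular building: four walls, each 2420 mm tall and 104 mm thick, enclosing a footprint 3120 mm (x) by 3420 mm (y) outside-to-outside, with no floor or roof. The front and back walls (the −y and +y sides) span the full width; the two side walls fit between them.


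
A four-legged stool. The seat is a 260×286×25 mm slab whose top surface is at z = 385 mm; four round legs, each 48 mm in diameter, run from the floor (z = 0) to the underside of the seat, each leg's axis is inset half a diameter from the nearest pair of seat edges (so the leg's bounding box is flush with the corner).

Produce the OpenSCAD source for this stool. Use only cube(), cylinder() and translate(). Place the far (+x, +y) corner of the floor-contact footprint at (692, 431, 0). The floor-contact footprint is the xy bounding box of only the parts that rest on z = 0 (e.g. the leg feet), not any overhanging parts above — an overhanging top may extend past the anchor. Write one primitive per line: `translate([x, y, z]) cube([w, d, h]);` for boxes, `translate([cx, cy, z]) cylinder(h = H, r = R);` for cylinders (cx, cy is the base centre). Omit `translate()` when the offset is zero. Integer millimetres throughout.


// leg_h = 385 - 25 = 360
translate([432, 145, 360]) cube([260, 286, 25]);
translate([456, 169, 0]) cylinder(h = 360, r = 24);
translate([668, 169, 0]) cylinder(h = 360, r = 24);
translate([456, 407, 0]) cylinder(h = 360, r = 24);
translate([668, 407, 0]) cylinder(h = 360, r = 24);


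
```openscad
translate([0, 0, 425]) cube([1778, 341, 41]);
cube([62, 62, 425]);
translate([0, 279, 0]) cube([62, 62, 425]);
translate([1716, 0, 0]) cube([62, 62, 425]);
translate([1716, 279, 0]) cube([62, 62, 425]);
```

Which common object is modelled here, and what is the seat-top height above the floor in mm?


A bench. The seat-top height is 466 mm.

A long slab on four corner posts — a bench. The slab sits at z = 425 with thickness 41, so the top is 425 + 41 = 466 mm.


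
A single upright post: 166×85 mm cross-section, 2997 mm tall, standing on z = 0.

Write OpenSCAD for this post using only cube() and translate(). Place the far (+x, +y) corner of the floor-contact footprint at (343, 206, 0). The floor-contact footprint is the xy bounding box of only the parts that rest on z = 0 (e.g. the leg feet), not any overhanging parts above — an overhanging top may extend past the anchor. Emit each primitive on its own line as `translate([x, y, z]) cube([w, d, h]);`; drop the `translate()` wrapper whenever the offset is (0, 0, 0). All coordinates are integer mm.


translate([177, 121, 0]) cube([166, 85, 2997]);


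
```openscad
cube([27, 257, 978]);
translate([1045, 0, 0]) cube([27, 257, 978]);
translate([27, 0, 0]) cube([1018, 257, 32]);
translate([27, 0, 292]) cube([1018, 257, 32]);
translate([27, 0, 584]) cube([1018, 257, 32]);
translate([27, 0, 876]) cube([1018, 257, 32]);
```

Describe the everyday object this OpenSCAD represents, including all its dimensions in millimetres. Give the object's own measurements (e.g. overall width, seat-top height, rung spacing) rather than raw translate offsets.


An open bookshelf. Two side panels, each 27 mm thick, 257 mm deep and 978 mm tall, stand 1072 mm apart (outside-to-outside). Between them sit 4 shelves, each 32 mm thick and 257 mm deep, spanning the full gap between the sides. The bottom shelf rests on the floor (its underside at z = 0) and the clear gap between one shelf's top and the next shelf's underside is 260 mm.


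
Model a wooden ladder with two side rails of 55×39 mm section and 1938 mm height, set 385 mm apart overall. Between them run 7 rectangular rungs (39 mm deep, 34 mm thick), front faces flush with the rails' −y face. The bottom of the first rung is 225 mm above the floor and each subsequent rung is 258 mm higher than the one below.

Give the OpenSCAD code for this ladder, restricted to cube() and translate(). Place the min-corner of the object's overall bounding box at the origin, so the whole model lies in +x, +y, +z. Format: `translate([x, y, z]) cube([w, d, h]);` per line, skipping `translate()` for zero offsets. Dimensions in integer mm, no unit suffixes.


cube([55, 39, 1938]);
translate([330, 0, 0]) cube([55, 39, 1938]);
translate([55, 0, 225]) cube([275, 39, 34]);
translate([55, 0, 483]) cube([275, 39, 34]);
translate([55, 0, 741]) cube([275, 39, 34]);
translate([55, 0, 999]) cube([275, 39, 34]);
translate([55, 0, 1257]) cube([275, 39, 34]);
translate([55, 0, 1515]) cube([275, 39, 34]);
translate([55, 0, 1773]) cube([275, 39, 34]);


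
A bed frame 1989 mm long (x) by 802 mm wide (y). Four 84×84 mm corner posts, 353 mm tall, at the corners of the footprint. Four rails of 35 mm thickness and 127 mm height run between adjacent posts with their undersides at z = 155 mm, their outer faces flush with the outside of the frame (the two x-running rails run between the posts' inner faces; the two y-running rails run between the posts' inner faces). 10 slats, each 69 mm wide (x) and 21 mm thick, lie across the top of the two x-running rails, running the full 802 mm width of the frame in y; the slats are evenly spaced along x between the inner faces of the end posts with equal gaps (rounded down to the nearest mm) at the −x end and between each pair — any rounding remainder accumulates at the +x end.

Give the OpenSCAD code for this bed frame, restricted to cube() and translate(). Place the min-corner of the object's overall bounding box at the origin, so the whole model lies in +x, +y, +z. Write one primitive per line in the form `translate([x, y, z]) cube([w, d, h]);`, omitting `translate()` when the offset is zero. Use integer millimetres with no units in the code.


cube([84, 84, 353]);
translate([0, 718, 0]) cube([84, 84, 353]);
translate([1905, 0, 0]) cube([84, 84, 353]);
translate([1905, 718, 0]) cube([84, 84, 353]);
translate([84, 0, 155]) cube([1821, 35, 127]);
translate([84, 767, 155]) cube([1821, 35, 127]);
translate([0, 84, 155]) cube([35, 634, 127]);
translate([1954, 84, 155]) cube([35, 634, 127]);
translate([186, 0, 282]) cube([69, 802, 21]);
translate([357, 0, 282]) cube([69, 802, 21]);
translate([528, 0, 282]) cube([69, 802, 21]);
translate([699, 0, 282]) cube([69, 802, 21]);
translate([870, 0, 282]) cube([69, 802, 21]);
translate([1041, 0, 282]) cube([69, 802, 21]);
translate([1212, 0, 282]) cube([69, 802, 21]);
translate([1383, 0, 282]) cube([69, 802, 21]);
translate([1554, 0, 282]) cube([69, 802, 21]);
translate([1725, 0, 282]) cube([69, 802, 21]);


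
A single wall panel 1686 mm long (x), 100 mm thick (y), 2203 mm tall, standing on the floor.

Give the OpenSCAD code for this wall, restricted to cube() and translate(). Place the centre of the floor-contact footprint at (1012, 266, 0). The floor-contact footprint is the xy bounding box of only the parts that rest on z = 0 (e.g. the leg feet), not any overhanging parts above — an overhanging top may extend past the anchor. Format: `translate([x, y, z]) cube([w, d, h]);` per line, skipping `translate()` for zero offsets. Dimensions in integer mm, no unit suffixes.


translate([169, 216, 0]) cube([1686, 100, 2203]);


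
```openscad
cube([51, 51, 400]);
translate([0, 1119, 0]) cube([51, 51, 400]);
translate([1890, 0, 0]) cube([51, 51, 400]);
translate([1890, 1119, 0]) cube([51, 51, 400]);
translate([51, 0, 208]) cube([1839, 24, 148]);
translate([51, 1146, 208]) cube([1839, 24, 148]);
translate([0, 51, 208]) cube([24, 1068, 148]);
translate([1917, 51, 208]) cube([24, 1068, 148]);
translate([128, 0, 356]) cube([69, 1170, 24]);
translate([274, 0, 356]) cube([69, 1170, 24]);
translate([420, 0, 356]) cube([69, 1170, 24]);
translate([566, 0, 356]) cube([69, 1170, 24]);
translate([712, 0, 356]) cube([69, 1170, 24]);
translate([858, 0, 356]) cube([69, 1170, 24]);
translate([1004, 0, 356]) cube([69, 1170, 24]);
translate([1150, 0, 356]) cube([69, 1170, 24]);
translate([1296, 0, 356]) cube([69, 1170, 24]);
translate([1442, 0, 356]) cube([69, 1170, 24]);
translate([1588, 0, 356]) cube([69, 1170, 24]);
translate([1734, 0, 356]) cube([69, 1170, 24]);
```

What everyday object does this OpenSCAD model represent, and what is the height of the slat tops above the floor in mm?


A bed frame. The slat-top height is 380 mm.

Four posts, four rails, and a row of slats — a bed frame. Slats sit on the rails at z = 208 + 148 = 356; with slat thickness 24, the top is 380 mm.


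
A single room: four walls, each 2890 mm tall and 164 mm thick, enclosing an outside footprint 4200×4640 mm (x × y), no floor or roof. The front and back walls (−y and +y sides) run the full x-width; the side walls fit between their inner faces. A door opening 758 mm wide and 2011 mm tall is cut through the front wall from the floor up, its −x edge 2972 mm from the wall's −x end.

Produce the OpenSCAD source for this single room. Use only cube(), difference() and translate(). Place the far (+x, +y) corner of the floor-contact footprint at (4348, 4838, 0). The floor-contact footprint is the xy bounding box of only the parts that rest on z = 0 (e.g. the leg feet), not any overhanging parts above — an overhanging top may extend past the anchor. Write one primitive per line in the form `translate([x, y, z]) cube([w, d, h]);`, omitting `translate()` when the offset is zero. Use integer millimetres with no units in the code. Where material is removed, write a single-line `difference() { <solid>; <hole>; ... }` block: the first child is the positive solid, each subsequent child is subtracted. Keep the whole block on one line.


difference() { translate([148, 198, 0]) cube([4200, 164, 2890]); translate([3120, 198, 0]) cube([758, 164, 2011]); }
translate([148, 4674, 0]) cube([4200, 164, 2890]);
translate([148, 362, 0]) cube([164, 4312, 2890]);
translate([4184, 362, 0]) cube([164, 4312, 2890]);


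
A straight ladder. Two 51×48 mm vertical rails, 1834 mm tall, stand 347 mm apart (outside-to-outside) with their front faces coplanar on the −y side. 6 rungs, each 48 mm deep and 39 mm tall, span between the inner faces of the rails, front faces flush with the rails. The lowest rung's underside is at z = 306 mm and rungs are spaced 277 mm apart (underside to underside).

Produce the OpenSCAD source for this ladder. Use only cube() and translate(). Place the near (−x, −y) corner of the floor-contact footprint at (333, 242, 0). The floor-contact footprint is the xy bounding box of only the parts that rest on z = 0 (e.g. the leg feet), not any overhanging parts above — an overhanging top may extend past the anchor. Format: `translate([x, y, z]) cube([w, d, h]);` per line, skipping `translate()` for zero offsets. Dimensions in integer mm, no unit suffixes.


// rung span = 347 - 2*51 = 245
// rung[k] z = 306 + k*277
translate([333, 242, 0]) cube([51, 48, 1834]);
translate([629, 242, 0]) cube([51, 48, 1834]);
translate([384, 242, 306]) cube([245, 48, 39]);
translate([384, 242, 583]) cube([245, 48, 39]);
translate([384, 242, 860]) cube([245, 48, 39]);
translate([384, 242, 1137]) cube([245, 48, 39]);
translate([384, 242, 1414]) cube([245, 48, 39]);
translate([384, 242, 1691]) cube([245, 48, 39]);


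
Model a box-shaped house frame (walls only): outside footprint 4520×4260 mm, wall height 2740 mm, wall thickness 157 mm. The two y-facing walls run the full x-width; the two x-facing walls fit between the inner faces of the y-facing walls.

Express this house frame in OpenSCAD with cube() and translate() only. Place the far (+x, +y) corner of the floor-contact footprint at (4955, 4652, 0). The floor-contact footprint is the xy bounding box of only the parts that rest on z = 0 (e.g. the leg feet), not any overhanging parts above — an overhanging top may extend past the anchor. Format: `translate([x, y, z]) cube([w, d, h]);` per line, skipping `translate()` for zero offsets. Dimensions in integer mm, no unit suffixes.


translate([435, 392, 0]) cube([4520, 157, 2740]);
translate([435, 4495, 0]) cube([4520, 157, 2740]);
translate([435, 549, 0]) cube([157, 3946, 2740]);
translate([4798, 549, 0]) cube([157, 3946, 2740]);


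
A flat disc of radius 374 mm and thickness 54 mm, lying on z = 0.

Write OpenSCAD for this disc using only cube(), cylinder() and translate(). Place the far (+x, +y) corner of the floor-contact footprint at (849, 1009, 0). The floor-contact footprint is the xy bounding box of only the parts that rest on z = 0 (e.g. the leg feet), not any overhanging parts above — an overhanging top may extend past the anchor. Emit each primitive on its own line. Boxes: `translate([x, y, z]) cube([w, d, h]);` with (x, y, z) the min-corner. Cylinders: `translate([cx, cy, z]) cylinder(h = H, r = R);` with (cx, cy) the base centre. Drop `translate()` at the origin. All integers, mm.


translate([475, 635, 0]) cylinder(h = 54, r = 374);


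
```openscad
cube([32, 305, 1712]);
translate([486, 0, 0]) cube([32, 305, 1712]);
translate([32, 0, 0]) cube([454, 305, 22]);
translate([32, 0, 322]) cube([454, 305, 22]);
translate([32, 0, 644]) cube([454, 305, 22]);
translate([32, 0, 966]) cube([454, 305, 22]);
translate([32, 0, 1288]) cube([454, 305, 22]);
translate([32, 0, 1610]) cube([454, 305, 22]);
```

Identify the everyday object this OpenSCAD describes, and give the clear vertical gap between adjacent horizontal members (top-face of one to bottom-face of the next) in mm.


A bookshelf. The clear shelf gap is 300 mm.

Two tall side panels with 6 horizontal boards between them — a bookshelf. The first two shelf undersides are at z = 0 and z = 322; with shelf thickness 22, the clear gap is 322 − 0 − 22 = 300 mm.


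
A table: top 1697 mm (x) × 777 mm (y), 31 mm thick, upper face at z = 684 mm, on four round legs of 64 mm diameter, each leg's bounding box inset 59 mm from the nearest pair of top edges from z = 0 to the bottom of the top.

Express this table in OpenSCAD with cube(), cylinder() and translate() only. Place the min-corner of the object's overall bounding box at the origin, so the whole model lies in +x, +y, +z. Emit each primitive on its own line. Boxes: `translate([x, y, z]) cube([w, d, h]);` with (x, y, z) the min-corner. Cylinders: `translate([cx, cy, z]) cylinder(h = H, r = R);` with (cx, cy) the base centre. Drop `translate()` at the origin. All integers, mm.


translate([0, 0, 653]) cube([1697, 777, 31]);
translate([91, 91, 0]) cylinder(h = 653, r = 32);
translate([1606, 91, 0]) cylinder(h = 653, r = 32);
translate([91, 686, 0]) cylinder(h = 653, r = 32);
translate([1606, 686, 0]) cylinder(h = 653, r = 32);


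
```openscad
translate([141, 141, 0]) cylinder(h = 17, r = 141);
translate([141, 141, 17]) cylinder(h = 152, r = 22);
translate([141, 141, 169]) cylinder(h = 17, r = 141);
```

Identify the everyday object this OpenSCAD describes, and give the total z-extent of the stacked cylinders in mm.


A spool. The overall height is 186 mm.

Three coaxial cylinders, large–small–large — a spool. Two 17 mm flanges and a 152 mm core give 17 + 152 + 17 = 186 mm.


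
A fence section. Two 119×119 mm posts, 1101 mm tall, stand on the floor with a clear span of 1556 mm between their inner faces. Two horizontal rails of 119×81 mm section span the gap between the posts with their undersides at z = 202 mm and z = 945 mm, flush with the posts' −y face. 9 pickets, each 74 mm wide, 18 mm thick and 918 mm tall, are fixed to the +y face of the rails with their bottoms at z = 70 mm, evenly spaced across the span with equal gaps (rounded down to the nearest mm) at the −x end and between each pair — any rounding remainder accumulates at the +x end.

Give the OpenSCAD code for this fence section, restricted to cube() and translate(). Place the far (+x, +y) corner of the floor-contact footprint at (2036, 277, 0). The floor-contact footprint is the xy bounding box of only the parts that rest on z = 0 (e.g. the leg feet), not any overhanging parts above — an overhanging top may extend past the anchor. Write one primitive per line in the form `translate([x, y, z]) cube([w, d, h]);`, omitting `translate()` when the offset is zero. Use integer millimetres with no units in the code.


translate([242, 158, 0]) cube([119, 119, 1101]);
translate([1917, 158, 0]) cube([119, 119, 1101]);
translate([361, 158, 202]) cube([1556, 119, 81]);
translate([361, 158, 945]) cube([1556, 119, 81]);
translate([450, 277, 70]) cube([74, 18, 918]);
translate([613, 277, 70]) cube([74, 18, 918]);
translate([776, 277, 70]) cube([74, 18, 918]);
translate([939, 277, 70]) cube([74, 18, 918]);
translate([1102, 277, 70]) cube([74, 18, 918]);
translate([1265, 277, 70]) cube([74, 18, 918]);
translate([1428, 277, 70]) cube([74, 18, 918]);
translate([1591, 277, 70]) cube([74, 18, 918]);
translate([1754, 277, 70]) cube([74, 18, 918]);


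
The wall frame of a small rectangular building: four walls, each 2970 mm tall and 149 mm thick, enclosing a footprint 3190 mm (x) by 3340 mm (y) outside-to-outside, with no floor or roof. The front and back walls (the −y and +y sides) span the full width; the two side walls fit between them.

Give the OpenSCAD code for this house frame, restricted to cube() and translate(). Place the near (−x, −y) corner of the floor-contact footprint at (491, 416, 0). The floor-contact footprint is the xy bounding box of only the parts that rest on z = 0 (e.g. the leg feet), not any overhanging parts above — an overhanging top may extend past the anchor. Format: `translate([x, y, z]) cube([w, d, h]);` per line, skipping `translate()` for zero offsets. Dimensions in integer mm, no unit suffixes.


translate([491, 416, 0]) cube([3190, 149, 2970]);
translate([491, 3607, 0]) cube([3190, 149, 2970]);
translate([491, 565, 0]) cube([149, 3042, 2970]);
translate([3532, 565, 0]) cube([149, 3042, 2970]);


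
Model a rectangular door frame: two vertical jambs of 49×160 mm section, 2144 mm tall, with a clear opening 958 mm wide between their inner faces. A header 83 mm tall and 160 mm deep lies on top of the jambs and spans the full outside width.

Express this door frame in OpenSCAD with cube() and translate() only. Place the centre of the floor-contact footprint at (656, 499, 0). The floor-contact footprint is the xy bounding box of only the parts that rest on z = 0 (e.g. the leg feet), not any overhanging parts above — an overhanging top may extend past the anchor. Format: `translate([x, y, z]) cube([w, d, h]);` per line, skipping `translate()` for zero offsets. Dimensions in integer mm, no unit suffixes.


translate([128, 419, 0]) cube([49, 160, 2144]);
translate([1135, 419, 0]) cube([49, 160, 2144]);
translate([128, 419, 2144]) cube([1056, 160, 83]);


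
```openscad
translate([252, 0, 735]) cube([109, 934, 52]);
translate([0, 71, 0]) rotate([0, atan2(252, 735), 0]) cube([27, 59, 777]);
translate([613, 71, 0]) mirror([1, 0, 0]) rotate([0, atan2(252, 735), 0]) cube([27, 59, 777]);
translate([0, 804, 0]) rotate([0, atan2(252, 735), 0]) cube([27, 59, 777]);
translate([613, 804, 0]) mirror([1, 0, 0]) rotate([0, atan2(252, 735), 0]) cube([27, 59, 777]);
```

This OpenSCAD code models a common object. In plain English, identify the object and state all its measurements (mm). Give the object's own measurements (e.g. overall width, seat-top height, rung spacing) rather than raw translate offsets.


A sawhorse. A 109×934×52 mm beam (x, y, z) sits on two A-frame leg pairs. Each pair is two raked legs of 27×59 mm section (59 mm along y) splaying symmetrically in x. Each leg rises 735 mm vertically over 252 mm of horizontal reach and is 777 mm long along its own axis. Every leg's outer bottom edge rests on the floor and its outer top edge meets a bottom edge of the beam — the left legs (tilting toward +x) meet the beam's −x bottom edge, the right legs (their mirror images, tilting toward −x) meet its +x bottom edge — so the leg tops tuck under the beam, the beam's underside is 735 mm above the floor, and the feet are 613 mm apart outside-to-outside with the beam centred between them. The two leg pairs are set in 71 mm from either end of the beam.


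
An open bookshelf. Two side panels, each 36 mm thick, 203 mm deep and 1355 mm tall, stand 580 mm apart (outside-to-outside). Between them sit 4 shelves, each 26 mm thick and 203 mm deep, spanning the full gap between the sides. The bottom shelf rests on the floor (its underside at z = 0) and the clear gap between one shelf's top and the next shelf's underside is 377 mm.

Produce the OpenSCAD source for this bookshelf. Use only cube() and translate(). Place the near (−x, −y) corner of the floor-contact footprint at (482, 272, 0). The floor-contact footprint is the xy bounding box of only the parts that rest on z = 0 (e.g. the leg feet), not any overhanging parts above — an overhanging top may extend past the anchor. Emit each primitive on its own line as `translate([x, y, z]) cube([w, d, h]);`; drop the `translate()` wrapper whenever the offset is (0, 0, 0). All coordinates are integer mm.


translate([482, 272, 0]) cube([36, 203, 1355]);
translate([1026, 272, 0]) cube([36, 203, 1355]);
translate([518, 272, 0]) cube([508, 203, 26]);
translate([518, 272, 403]) cube([508, 203, 26]);
translate([518, 272, 806]) cube([508, 203, 26]);
translate([518, 272, 1209]) cube([508, 203, 26]);


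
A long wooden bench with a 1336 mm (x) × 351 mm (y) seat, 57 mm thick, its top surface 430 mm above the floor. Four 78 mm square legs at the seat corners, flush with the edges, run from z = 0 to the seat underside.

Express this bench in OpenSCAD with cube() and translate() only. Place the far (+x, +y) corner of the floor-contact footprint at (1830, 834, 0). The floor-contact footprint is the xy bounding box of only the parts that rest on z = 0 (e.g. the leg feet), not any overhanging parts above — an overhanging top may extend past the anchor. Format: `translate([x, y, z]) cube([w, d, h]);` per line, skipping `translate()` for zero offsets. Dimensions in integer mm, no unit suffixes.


translate([494, 483, 373]) cube([1336, 351, 57]);
translate([494, 483, 0]) cube([78, 78, 373]);
translate([494, 756, 0]) cube([78, 78, 373]);
translate([1752, 483, 0]) cube([78, 78, 373]);
translate([1752, 756, 0]) cube([78, 78, 373]);


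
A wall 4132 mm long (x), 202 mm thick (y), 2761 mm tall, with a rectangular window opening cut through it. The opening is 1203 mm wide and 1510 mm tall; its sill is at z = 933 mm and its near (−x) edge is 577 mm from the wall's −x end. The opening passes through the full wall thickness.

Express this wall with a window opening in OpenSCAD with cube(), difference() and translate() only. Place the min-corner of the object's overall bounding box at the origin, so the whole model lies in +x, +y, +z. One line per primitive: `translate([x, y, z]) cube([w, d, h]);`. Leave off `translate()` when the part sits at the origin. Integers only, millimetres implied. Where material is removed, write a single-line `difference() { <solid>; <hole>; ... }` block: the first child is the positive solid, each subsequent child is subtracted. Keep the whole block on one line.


difference() { cube([4132, 202, 2761]); translate([577, 0, 933]) cube([1203, 202, 1510]); }


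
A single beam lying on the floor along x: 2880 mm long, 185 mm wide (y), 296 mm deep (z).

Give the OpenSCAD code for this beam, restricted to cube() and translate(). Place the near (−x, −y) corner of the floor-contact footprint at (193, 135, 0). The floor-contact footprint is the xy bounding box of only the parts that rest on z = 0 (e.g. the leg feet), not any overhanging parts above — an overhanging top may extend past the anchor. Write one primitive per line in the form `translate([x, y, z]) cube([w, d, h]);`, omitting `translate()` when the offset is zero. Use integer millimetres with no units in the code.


translate([193, 135, 0]) cube([2880, 185, 296]);


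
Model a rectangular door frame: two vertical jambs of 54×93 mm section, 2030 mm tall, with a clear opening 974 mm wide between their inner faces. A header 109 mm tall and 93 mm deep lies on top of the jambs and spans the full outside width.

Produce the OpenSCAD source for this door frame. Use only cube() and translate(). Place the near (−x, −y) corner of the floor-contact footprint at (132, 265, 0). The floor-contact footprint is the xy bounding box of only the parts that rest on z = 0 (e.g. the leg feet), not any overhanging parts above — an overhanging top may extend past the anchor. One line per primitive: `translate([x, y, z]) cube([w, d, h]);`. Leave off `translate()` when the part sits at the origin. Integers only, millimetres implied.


translate([132, 265, 0]) cube([54, 93, 2030]);
translate([1160, 265, 0]) cube([54, 93, 2030]);
translate([132, 265, 2030]) cube([1082, 93, 109]);


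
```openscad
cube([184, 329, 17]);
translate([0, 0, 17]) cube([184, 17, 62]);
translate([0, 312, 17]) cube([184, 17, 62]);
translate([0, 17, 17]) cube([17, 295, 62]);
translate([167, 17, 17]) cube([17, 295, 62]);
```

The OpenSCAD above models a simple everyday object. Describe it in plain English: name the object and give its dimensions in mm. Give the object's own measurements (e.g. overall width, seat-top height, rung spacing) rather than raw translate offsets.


An open-topped rectangular box: outside dimensions 184×329×79 mm, with a uniform wall and base thickness of 17 mm. The base is a full 184×329 slab on the floor; four walls sit on top of the base. The front and back walls (the −y and +y sides) span the full width; the two side walls fit between them.


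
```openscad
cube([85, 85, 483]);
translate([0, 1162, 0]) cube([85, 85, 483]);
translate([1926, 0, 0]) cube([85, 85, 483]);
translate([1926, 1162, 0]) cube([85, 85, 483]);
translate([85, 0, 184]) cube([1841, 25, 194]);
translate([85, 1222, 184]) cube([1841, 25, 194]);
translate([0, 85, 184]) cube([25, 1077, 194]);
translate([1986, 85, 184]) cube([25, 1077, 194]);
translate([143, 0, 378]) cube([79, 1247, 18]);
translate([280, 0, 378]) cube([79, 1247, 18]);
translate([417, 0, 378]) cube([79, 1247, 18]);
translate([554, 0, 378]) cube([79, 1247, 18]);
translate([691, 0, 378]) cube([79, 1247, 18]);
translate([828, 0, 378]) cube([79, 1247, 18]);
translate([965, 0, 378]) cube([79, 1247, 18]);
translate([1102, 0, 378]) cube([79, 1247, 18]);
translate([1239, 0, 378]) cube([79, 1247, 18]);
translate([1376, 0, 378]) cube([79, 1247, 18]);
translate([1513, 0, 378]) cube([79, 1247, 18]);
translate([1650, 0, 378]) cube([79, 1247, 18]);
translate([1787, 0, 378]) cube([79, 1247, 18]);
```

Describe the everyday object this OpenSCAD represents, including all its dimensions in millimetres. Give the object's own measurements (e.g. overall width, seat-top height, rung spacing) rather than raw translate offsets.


A bed frame 2011 mm long (x) by 1247 mm wide (y). Four 85×85 mm corner posts, 483 mm tall, at the corners of the footprint. Four rails of 25 mm thickness and 194 mm height run between adjacent posts with their undersides at z = 184 mm, their outer faces flush with the outside of the frame (the two x-running rails run between the posts' inner faces; the two y-running rails run between the posts' inner faces). 13 slats, each 79 mm wide (x) and 18 mm thick, lie across the top of the two x-running rails, running the full 1247 mm width of the frame in y; along x they sit between the end posts with a 58 mm gap after the −x posts and between neighbouring slats, leaving 60 mm before the +x posts.


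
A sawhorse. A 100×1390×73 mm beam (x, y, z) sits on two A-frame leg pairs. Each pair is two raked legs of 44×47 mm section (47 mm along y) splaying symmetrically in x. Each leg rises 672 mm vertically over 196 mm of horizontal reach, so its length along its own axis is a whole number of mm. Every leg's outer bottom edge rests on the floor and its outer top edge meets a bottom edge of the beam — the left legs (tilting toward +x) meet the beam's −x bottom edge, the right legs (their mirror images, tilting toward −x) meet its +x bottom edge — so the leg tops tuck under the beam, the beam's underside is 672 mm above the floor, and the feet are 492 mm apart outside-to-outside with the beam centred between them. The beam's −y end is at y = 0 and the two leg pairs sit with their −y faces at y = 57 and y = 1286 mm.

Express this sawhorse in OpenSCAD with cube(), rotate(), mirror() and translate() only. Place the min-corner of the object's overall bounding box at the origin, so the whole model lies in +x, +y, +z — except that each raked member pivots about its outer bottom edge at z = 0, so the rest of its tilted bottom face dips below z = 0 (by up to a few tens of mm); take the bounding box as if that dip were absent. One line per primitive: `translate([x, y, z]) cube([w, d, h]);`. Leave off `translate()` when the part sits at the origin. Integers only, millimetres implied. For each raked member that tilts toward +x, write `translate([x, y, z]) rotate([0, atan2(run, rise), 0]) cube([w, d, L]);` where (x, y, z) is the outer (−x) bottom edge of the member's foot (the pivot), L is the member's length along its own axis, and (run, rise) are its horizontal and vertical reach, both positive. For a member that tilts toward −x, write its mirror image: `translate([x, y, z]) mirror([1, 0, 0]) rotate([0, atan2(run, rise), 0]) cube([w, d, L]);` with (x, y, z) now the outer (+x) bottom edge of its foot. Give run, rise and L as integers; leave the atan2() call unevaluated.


// leg length = √(196² + 672²) = 700
// right-leg outer foot x = 2·196 + 100 = 492
// beam min-corner = (196, 0, 672)
translate([196, 0, 672]) cube([100, 1390, 73]);
translate([0, 57, 0]) rotate([0, atan2(196, 672), 0]) cube([44, 47, 700]);
translate([492, 57, 0]) mirror([1, 0, 0]) rotate([0, atan2(196, 672), 0]) cube([44, 47, 700]);
translate([0, 1286, 0]) rotate([0, atan2(196, 672), 0]) cube([44, 47, 700]);
translate([492, 1286, 0]) mirror([1, 0, 0]) rotate([0, atan2(196, 672), 0]) cube([44, 47, 700]);


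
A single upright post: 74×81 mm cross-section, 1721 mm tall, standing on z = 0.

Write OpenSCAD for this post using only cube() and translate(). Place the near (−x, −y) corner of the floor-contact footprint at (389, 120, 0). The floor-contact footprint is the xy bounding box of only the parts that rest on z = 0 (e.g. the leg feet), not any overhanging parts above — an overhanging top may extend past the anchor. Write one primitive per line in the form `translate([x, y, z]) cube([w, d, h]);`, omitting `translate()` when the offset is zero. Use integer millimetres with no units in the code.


translate([389, 120, 0]) cube([74, 81, 1721]);


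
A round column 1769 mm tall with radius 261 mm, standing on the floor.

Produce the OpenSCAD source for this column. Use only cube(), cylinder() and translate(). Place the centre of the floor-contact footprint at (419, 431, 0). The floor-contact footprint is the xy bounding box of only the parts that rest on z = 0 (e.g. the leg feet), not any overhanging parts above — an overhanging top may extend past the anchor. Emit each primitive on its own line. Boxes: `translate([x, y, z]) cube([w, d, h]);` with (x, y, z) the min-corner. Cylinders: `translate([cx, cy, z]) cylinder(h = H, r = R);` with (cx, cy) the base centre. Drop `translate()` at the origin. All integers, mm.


translate([419, 431, 0]) cylinder(h = 1769, r = 261);


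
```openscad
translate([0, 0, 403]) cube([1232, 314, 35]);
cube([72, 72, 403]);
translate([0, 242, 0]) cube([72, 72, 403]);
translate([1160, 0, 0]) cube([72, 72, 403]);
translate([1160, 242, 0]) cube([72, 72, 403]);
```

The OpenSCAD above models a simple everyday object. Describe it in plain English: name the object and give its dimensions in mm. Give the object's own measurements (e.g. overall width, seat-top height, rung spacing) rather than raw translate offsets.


A long wooden bench with a 1232 mm (x) × 314 mm (y) seat, 35 mm thick, its top surface 438 mm above the floor. Four 72 mm square legs at the seat corners, flush with the edges, run from z = 0 to the seat underside.


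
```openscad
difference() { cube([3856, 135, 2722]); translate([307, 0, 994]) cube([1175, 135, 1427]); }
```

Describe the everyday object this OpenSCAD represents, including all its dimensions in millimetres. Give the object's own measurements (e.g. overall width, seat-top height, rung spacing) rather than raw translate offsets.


A wall 3856 mm long (x), 135 mm thick (y), 2722 mm tall, with a rectangular window opening cut through it. The opening is 1175 mm wide and 1427 mm tall; its sill is at z = 994 mm and its near (−x) edge is 307 mm from the wall's −x end. The opening passes through the full wall thickness.


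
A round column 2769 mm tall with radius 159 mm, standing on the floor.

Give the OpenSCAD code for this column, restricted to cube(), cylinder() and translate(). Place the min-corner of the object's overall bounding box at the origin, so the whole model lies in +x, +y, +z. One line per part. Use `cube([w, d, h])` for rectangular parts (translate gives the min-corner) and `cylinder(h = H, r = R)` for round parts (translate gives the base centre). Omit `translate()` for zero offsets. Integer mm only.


translate([159, 159, 0]) cylinder(h = 2769, r = 159);


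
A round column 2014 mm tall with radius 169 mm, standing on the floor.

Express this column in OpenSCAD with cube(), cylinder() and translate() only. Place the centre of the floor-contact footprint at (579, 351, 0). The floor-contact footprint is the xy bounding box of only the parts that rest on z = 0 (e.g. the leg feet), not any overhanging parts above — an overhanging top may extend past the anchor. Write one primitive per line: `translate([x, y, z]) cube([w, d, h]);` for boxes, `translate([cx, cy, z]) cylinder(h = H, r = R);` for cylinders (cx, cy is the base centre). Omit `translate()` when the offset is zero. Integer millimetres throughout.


translate([579, 351, 0]) cylinder(h = 2014, r = 169);


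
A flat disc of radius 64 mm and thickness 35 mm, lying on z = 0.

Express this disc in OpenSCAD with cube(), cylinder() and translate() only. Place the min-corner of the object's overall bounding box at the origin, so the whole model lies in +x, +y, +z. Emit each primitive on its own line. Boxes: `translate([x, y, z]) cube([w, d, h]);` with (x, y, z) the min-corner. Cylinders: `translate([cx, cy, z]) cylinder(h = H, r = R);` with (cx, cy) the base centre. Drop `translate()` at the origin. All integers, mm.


translate([64, 64, 0]) cylinder(h = 35, r = 64);
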